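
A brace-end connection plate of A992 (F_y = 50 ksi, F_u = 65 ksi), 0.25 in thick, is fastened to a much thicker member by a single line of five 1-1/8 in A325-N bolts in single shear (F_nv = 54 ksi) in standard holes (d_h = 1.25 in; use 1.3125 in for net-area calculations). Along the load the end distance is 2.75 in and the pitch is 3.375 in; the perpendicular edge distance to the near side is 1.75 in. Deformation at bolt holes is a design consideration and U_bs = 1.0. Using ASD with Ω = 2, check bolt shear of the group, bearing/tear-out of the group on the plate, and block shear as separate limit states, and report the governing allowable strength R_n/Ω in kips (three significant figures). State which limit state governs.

Bolt shear: A_b = π·1.125²/4 = 0.994 in²; R_n = 54 × 0.994 × 5 × 1 = 268.4 kips → 268.4 / 2 = 134 kips.
Bearing: edge l_c = 2.125, r_n = 41.44 kips; interior l_c = 2.125, r_n = 41.44 kips; R_n = 41.44 + 4·41.44 = 207.2 kips → 104 kips.
Block shear: A_gv = 4.062, A_nv = 2.586, A_nt = 0.2734 in²; R_n = min(0.6F_uA_nv, 0.6F_yA_gv) + U_bs·F_u·A_nt = 118.6 kips → 59.3 kips.
Block shear governs: 59.3 kips.

59.3 kips (block shear governs)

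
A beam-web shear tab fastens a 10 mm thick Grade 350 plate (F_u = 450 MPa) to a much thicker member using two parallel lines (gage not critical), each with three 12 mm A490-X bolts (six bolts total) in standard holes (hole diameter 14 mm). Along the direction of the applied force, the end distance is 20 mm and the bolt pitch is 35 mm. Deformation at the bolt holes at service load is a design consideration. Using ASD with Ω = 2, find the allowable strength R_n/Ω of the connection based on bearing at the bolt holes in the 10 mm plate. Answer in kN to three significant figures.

297 kN

Per bolt r_n = 1.2 l_c t F_u ≤ 2.4 d t F_u; upper limit = 2.4 × 12 × 10 × 450 / 1000 = 129.6 kN.
Edge bolt: l_c = 20 − 14/2 = 13 mm → 1.2 × 13 × 10 × 450 / 1000 = 70.2 → r_n = 70.2 kN.
Interior bolts: l_c = 35 − 14 = 21 mm → 1.2 × 21 × 10 × 450 / 1000 = 113.4 → r_n = 113.4 kN.
R_n = 2 × 70.2 + 4 × 113.4 = 594 kN.
Allowable strength R_n/Ω = 594 / 2 = 297 kN.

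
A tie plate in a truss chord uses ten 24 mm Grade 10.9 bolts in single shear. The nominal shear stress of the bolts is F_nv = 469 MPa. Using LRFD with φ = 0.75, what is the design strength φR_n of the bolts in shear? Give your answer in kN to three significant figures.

A_b = π × 24² / 4 = 452.4 mm².
R_n = F_nv · A_b · n · n_s = 469 × 452.4 × 10 × 1 / 1000 = 2122 kN.
Design strength φR_n = 0.75 × 2122 = 1590 kN.

1590 kN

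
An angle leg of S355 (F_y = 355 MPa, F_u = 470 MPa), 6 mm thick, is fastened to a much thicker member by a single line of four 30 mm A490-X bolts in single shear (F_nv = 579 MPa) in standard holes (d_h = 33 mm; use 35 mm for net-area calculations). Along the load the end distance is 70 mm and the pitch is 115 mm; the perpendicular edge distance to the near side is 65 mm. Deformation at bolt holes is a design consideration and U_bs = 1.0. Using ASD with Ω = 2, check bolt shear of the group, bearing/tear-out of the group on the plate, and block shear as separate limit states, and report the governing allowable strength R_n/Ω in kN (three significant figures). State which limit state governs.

314 kN (block shear governs)

Bolt shear: A_b = π·30²/4 = 706.9 mm²; R_n = 579 × 706.9 × 4 × 1 / 1000 = 1637 kN → 1637 / 2 = 819 kN.
Bearing: edge l_c = 53.5, r_n = 181 kN; interior l_c = 82, r_n = 203 kN; R_n = 181 + 3·203 = 790.2 kN → 395 kN.
Block shear: A_gv = 2490, A_nv = 1755, A_nt = 285 mm²; R_n = min(0.6F_uA_nv, 0.6F_yA_gv) + U_bs·F_u·A_nt = 628.9 kN → 314 kN.
Block shear governs: 314 kN.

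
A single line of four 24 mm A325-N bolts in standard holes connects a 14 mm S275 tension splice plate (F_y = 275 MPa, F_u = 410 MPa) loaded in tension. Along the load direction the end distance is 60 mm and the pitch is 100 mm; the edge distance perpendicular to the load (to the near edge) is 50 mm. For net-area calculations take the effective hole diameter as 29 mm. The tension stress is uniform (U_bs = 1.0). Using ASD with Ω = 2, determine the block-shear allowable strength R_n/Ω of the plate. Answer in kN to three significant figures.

Shear plane L_v = 60 + 3·100 = 360 mm; A_gv = 360 × 14 = 5040 mm².
A_nv = (360 − 3.5·29) × 14 = 3619 mm².
A_nt = (50 − 0.5·29) × 14 = 497 mm².
0.6 F_u A_nv = 890.3 kN; 0.6 F_y A_gv = 831.6 kN → shear yielding governs the shear term.
R_n = 831.6 + 1.0 × 410 × 497 / 1000 = 1035 kN.
Allowable strength R_n/Ω = 1035 / 2 = 518 kN.

518 kN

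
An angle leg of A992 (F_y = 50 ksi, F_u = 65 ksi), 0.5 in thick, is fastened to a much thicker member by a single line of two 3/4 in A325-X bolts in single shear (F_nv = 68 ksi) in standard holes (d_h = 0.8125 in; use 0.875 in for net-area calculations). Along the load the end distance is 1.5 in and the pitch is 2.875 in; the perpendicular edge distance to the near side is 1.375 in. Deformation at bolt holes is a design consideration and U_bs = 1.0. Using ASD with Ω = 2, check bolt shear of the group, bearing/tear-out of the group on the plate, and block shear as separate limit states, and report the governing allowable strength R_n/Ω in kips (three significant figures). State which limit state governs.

Bolt shear: A_b = π·0.75²/4 = 0.4418 in²; R_n = 68 × 0.4418 × 2 × 1 = 60.08 kips → 60.08 / 2 = 30 kips.
Bearing: edge l_c = 1.094, r_n = 42.66 kips; interior l_c = 2.062, r_n = 58.5 kips; R_n = 42.66 + 1·58.5 = 101.2 kips → 50.6 kips.
Block shear: A_gv = 2.188, A_nv = 1.531, A_nt = 0.4688 in²; R_n = min(0.6F_uA_nv, 0.6F_yA_gv) + U_bs·F_u·A_nt = 90.19 kips → 45.1 kips.
Bolt shear governs: 30 kips.

30 kips (bolt shear governs)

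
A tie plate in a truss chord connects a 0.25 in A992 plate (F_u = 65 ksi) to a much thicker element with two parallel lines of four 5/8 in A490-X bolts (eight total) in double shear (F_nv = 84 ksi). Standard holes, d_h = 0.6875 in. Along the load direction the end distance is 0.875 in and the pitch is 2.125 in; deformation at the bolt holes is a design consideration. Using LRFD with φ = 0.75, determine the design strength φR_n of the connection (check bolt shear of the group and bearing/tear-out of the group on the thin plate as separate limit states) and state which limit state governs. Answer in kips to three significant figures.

Bolt shear: A_b = π·0.625²/4 = 0.3068 in²; R_n = 84 × 0.3068 × 8 × 2 = 412.3 kips → 0.75 × 412.3 = 309 kips.
Bearing (1.2 l_c t F_u ≤ 2.4 d t F_u): upper limit = 2.4·0.625·0.25·65 = 24.38 kips.
  Edge l_c = 0.875 − 0.6875/2 = 0.5312 → r_n = 10.36 kips; interior l_c = 2.125 − 0.6875 = 1.438 → r_n = 24.38 kips.
  R_n,bearing = 2·10.36 + 6·24.38 = 167 kips → 0.75 × 167 = 125 kips.
Bearing governs: 125 kips.

125 kips (bearing governs)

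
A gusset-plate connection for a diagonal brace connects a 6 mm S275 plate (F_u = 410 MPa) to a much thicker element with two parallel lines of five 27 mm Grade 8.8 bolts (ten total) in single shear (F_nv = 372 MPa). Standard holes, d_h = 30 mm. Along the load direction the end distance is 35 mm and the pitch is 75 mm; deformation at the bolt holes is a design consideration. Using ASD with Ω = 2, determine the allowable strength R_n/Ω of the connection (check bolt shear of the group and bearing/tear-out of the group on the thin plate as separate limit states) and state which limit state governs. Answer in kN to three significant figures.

590 kN (bearing governs)

Bolt shear: A_b = π·27²/4 = 572.6 mm²; R_n = 372 × 572.6 × 10 × 1 / 1000 = 2130 kN → 2130 / 2 = 1060 kN.
Bearing (1.2 l_c t F_u ≤ 2.4 d t F_u): upper limit = 2.4·27·6·410 / 1000 = 159.4 kN.
  Edge l_c = 35 − 30/2 = 20 → r_n = 59.04 kN; interior l_c = 75 − 30 = 45 → r_n = 132.8 kN.
  R_n,bearing = 2·59.04 + 8·132.8 = 1181 kN → 1181 / 2 = 590 kN.
Bearing governs: 590 kN.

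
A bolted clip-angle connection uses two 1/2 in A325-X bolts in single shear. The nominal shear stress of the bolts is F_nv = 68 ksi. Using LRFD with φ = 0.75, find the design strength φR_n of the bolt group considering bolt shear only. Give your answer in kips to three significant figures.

A_b = π × 0.5² / 4 = 0.1963 in².
R_n = F_nv · A_b · n · n_s = 68 × 0.1963 × 2 × 1 = 26.7 kips.
Design strength φR_n = 0.75 × 26.7 = 20 kips.

20 kips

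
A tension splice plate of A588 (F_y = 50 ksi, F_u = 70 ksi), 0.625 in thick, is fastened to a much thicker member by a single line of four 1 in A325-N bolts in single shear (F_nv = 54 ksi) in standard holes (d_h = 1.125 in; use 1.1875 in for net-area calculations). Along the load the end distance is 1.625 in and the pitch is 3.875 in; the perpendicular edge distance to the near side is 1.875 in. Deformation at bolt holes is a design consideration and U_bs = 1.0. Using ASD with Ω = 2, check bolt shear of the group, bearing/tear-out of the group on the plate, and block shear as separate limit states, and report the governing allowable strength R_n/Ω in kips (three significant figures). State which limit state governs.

84.8 kips (bolt shear governs)

Bolt shear: A_b = π·1²/4 = 0.7854 in²; R_n = 54 × 0.7854 × 4 × 1 = 169.6 kips → 169.6 / 2 = 84.8 kips.
Bearing: edge l_c = 1.062, r_n = 55.78 kips; interior l_c = 2.75, r_n = 105 kips; R_n = 55.78 + 3·105 = 370.8 kips → 185 kips.
Block shear: A_gv = 8.281, A_nv = 5.684, A_nt = 0.8008 in²; R_n = min(0.6F_uA_nv, 0.6F_yA_gv) + U_bs·F_u·A_nt = 294.8 kips → 147 kips.
Bolt shear governs: 84.8 kips.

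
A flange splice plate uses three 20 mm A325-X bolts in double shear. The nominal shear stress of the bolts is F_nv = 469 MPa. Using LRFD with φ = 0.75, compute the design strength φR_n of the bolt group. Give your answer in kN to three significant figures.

663 kN

A_b = π × 20² / 4 = 314.2 mm².
R_n = F_nv · A_b · n · n_s = 469 × 314.2 × 3 × 2 / 1000 = 884 kN.
Design strength φR_n = 0.75 × 884 = 663 kN.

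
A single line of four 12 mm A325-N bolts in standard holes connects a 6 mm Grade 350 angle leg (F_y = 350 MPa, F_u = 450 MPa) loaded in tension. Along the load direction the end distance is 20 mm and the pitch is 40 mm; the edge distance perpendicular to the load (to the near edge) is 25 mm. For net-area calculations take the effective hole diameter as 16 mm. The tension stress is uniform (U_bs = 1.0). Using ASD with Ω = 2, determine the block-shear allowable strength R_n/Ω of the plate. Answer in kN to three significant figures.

91 kN

Shear plane L_v = 20 + 3·40 = 140 mm; A_gv = 140 × 6 = 840 mm².
A_nv = (140 − 3.5·16) × 6 = 504 mm².
A_nt = (25 − 0.5·16) × 6 = 102 mm².
0.6 F_u A_nv = 136.1 kN; 0.6 F_y A_gv = 176.4 kN → shear rupture governs the shear term.
R_n = 136.1 + 1.0 × 450 × 102 / 1000 = 182 kN.
Allowable strength R_n/Ω = 182 / 2 = 91 kN.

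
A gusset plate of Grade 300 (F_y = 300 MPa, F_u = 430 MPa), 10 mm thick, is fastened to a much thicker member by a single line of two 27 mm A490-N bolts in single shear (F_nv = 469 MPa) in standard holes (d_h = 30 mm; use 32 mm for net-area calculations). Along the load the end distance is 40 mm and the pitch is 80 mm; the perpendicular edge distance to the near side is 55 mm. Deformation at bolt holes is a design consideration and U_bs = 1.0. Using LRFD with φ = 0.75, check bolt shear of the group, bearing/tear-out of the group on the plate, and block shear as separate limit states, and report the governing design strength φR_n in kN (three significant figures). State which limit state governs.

Bolt shear: A_b = π·27²/4 = 572.6 mm²; R_n = 469 × 572.6 × 2 × 1 / 1000 = 537.1 kN → 0.75 × 537.1 = 403 kN.
Bearing: edge l_c = 25, r_n = 129 kN; interior l_c = 50, r_n = 258 kN; R_n = 129 + 1·258 = 387 kN → 290 kN.
Block shear: A_gv = 1200, A_nv = 720, A_nt = 390 mm²; R_n = min(0.6F_uA_nv, 0.6F_yA_gv) + U_bs·F_u·A_nt = 353.5 kN → 265 kN.
Block shear governs: 265 kN.

265 kN (block shear governs)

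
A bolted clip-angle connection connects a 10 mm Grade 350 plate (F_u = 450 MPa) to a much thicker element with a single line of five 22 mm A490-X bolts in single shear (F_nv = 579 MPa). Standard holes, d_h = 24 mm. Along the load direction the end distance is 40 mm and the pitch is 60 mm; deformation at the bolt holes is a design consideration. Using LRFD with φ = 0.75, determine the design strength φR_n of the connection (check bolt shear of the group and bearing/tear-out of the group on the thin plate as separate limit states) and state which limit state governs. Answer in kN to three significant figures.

697 kN (bearing governs)

Bolt shear: A_b = π·22²/4 = 380.1 mm²; R_n = 579 × 380.1 × 5 × 1 / 1000 = 1100 kN → 0.75 × 1100 = 825 kN.
Bearing (1.2 l_c t F_u ≤ 2.4 d t F_u): upper limit = 2.4·22·10·450 / 1000 = 237.6 kN.
  Edge l_c = 40 − 24/2 = 28 → r_n = 151.2 kN; interior l_c = 60 − 24 = 36 → r_n = 194.4 kN.
  R_n,bearing = 1·151.2 + 4·194.4 = 928.8 kN → 0.75 × 928.8 = 697 kN.
Bearing governs: 697 kN.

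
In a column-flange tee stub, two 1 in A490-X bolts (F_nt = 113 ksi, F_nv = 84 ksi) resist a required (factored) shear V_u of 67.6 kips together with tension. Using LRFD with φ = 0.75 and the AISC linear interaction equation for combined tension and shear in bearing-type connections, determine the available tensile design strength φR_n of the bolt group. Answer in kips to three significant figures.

A_b = π·1²/4 = 0.7854 in²; f_rv = 67.6 / (2 × 0.7854) = 43.04 ksi.
F'_nt = 1.3 F_nt − (F_nt / φF_nv) f_rv = 1.3·113 − (113/(0.75·84))·43.04 = 69.71 ksi, capped at F_nt → F'_nt = 69.71 ksi.
R_n = F'_nt · A_b · n = 69.71 × 0.7854 × 2 = 109.5 kips.
Design strength φR_n = 0.75 × 109.5 = 82.1 kips.

82.1 kips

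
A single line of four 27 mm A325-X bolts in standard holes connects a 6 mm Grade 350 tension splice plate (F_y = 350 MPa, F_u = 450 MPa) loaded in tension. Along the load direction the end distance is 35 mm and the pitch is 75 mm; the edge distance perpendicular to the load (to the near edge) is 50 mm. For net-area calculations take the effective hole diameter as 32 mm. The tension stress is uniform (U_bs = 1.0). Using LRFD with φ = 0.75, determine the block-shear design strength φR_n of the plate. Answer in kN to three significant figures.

249 kN

Shear plane L_v = 35 + 3·75 = 260 mm; A_gv = 260 × 6 = 1560 mm².
A_nv = (260 − 3.5·32) × 6 = 888 mm².
A_nt = (50 − 0.5·32) × 6 = 204 mm².
0.6 F_u A_nv = 239.8 kN; 0.6 F_y A_gv = 327.6 kN → shear rupture governs the shear term.
R_n = 239.8 + 1.0 × 450 × 204 / 1000 = 331.6 kN.
Design strength φR_n = 0.75 × 331.6 = 249 kN.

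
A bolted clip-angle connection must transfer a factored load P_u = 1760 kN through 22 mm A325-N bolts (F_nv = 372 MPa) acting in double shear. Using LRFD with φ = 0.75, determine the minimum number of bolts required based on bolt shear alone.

A_b = π·22²/4 = 380.1 mm².
Per-bolt design strength φR_n = 0.75 × 372 × 380.1 × 2 / 1000 = 212.1 kN.
n ≥ 1760 / 212.1 = 8.297 → use 9 bolts.

9 bolts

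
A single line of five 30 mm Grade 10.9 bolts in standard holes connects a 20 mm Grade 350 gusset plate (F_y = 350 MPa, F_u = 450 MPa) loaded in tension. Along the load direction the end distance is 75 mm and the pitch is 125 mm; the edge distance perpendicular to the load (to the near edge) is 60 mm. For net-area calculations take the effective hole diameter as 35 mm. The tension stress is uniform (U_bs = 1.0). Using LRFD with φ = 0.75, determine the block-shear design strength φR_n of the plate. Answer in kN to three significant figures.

Shear plane L_v = 75 + 4·125 = 575 mm; A_gv = 575 × 20 = 11500 mm².
A_nv = (575 − 4.5·35) × 20 = 8350 mm².
A_nt = (60 − 0.5·35) × 20 = 850 mm².
0.6 F_u A_nv = 2254 kN; 0.6 F_y A_gv = 2415 kN → shear rupture governs the shear term.
R_n = 2254 + 1.0 × 450 × 850 / 1000 = 2637 kN.
Design strength φR_n = 0.75 × 2637 = 1980 kN.

1980 kN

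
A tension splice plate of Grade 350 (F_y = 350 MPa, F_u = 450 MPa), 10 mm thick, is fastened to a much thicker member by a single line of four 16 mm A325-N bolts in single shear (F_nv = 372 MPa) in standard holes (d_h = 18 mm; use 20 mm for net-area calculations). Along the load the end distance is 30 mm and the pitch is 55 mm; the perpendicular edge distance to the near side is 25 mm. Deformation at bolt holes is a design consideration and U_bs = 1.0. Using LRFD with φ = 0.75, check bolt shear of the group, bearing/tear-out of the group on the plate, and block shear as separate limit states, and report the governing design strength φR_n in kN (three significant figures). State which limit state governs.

224 kN (bolt shear governs)

Bolt shear: A_b = π·16²/4 = 201.1 mm²; R_n = 372 × 201.1 × 4 × 1 / 1000 = 299.2 kN → 0.75 × 299.2 = 224 kN.
Bearing: edge l_c = 21, r_n = 113.4 kN; interior l_c = 37, r_n = 172.8 kN; R_n = 113.4 + 3·172.8 = 631.8 kN → 474 kN.
Block shear: A_gv = 1950, A_nv = 1250, A_nt = 150 mm²; R_n = min(0.6F_uA_nv, 0.6F_yA_gv) + U_bs·F_u·A_nt = 405 kN → 304 kN.
Bolt shear governs: 224 kN.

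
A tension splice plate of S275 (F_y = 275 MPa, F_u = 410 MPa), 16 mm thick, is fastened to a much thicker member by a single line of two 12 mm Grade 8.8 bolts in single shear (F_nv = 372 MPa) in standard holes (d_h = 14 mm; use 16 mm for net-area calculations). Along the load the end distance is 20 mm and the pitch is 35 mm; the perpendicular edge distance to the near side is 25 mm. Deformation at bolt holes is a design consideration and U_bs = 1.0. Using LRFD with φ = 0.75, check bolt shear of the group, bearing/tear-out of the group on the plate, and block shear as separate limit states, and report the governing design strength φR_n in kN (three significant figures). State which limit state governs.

Bolt shear: A_b = π·12²/4 = 113.1 mm²; R_n = 372 × 113.1 × 2 × 1 / 1000 = 84.14 kN → 0.75 × 84.14 = 63.1 kN.
Bearing: edge l_c = 13, r_n = 102.3 kN; interior l_c = 21, r_n = 165.3 kN; R_n = 102.3 + 1·165.3 = 267.6 kN → 201 kN.
Block shear: A_gv = 880, A_nv = 496, A_nt = 272 mm²; R_n = min(0.6F_uA_nv, 0.6F_yA_gv) + U_bs·F_u·A_nt = 233.5 kN → 175 kN.
Bolt shear governs: 63.1 kN.

63.1 kN (bolt shear governs)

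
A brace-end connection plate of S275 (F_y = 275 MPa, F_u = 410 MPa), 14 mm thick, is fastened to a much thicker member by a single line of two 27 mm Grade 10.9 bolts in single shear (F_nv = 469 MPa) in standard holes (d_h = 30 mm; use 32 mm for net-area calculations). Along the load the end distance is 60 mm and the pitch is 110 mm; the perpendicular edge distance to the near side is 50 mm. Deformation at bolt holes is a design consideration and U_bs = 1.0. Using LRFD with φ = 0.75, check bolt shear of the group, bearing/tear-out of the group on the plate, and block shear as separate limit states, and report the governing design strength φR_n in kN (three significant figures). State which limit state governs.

403 kN (bolt shear governs)

Bolt shear: A_b = π·27²/4 = 572.6 mm²; R_n = 469 × 572.6 × 2 × 1 / 1000 = 537.1 kN → 0.75 × 537.1 = 403 kN.
Bearing: edge l_c = 45, r_n = 310 kN; interior l_c = 80, r_n = 372 kN; R_n = 310 + 1·372 = 681.9 kN → 511 kN.
Block shear: A_gv = 2380, A_nv = 1708, A_nt = 476 mm²; R_n = min(0.6F_uA_nv, 0.6F_yA_gv) + U_bs·F_u·A_nt = 587.9 kN → 441 kN.
Bolt shear governs: 403 kN.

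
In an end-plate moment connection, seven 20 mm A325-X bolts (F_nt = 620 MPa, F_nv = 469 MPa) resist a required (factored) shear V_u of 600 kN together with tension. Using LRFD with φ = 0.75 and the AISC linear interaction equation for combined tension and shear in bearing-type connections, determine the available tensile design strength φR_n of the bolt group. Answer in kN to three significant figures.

536 kN

A_b = π·20²/4 = 314.2 mm²; f_rv = 600 × 1000 / (7 × 314.2) = 272.8 MPa.
F'_nt = 1.3 F_nt − (F_nt / φF_nv) f_rv = 1.3·620 − (620/(0.75·469))·272.8 = 325.1 MPa, capped at F_nt → F'_nt = 325.1 MPa.
R_n = F'_nt · A_b · n = 325.1 × 314.2 × 7 / 1000 = 714.9 kN.
Design strength φR_n = 0.75 × 714.9 = 536 kN.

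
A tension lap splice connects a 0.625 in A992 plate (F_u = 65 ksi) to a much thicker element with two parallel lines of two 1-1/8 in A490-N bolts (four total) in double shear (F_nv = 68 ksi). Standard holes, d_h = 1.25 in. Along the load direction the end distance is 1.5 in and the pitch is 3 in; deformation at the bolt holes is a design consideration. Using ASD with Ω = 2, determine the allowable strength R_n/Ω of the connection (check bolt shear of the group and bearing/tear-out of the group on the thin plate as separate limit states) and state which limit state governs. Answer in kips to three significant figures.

Bolt shear: A_b = π·1.125²/4 = 0.994 in²; R_n = 68 × 0.994 × 4 × 2 = 540.7 kips → 540.7 / 2 = 270 kips.
Bearing (1.2 l_c t F_u ≤ 2.4 d t F_u): upper limit = 2.4·1.125·0.625·65 = 109.7 kips.
  Edge l_c = 1.5 − 1.25/2 = 0.875 → r_n = 42.66 kips; interior l_c = 3 − 1.25 = 1.75 → r_n = 85.31 kips.
  R_n,bearing = 2·42.66 + 2·85.31 = 255.9 kips → 255.9 / 2 = 128 kips.
Bearing governs: 128 kips.

128 kips (bearing governs)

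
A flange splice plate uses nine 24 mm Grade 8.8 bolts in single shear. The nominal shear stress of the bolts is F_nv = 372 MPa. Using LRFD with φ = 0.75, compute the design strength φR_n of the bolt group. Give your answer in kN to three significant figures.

A_b = π × 24² / 4 = 452.4 mm².
R_n = F_nv · A_b · n · n_s = 372 × 452.4 × 9 × 1 / 1000 = 1515 kN.
Design strength φR_n = 0.75 × 1515 = 1140 kN.

1140 kN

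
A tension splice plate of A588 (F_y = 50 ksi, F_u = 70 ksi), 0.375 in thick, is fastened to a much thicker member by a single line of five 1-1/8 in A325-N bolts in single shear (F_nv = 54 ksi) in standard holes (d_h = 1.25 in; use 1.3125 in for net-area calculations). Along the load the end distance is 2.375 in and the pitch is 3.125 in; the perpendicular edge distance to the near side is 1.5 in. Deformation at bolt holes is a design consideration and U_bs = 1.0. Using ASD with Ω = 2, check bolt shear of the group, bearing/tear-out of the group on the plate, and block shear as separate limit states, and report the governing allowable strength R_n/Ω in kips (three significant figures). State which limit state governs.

81.7 kips (block shear governs)

Bolt shear: A_b = π·1.125²/4 = 0.994 in²; R_n = 54 × 0.994 × 5 × 1 = 268.4 kips → 268.4 / 2 = 134 kips.
Bearing: edge l_c = 1.75, r_n = 55.13 kips; interior l_c = 1.875, r_n = 59.06 kips; R_n = 55.13 + 4·59.06 = 291.4 kips → 146 kips.
Block shear: A_gv = 5.578, A_nv = 3.363, A_nt = 0.3164 in²; R_n = min(0.6F_uA_nv, 0.6F_yA_gv) + U_bs·F_u·A_nt = 163.4 kips → 81.7 kips.
Block shear governs: 81.7 kips.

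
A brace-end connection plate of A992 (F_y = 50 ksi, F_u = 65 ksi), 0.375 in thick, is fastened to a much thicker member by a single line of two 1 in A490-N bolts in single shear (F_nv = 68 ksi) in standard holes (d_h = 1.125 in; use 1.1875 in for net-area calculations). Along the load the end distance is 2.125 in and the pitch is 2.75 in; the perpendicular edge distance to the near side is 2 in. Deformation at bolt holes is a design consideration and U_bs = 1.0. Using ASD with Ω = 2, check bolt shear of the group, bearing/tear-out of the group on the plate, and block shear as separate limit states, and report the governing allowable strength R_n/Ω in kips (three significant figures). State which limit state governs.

39.8 kips (block shear governs)

Bolt shear: A_b = π·1²/4 = 0.7854 in²; R_n = 68 × 0.7854 × 2 × 1 = 106.8 kips → 106.8 / 2 = 53.4 kips.
Bearing: edge l_c = 1.562, r_n = 45.7 kips; interior l_c = 1.625, r_n = 47.53 kips; R_n = 45.7 + 1·47.53 = 93.23 kips → 46.6 kips.
Block shear: A_gv = 1.828, A_nv = 1.16, A_nt = 0.5273 in²; R_n = min(0.6F_uA_nv, 0.6F_yA_gv) + U_bs·F_u·A_nt = 79.52 kips → 39.8 kips.
Block shear governs: 39.8 kips.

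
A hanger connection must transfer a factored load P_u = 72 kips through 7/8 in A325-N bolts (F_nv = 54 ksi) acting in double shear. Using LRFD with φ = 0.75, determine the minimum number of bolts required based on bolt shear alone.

A_b = π·0.875²/4 = 0.6013 in².
Per-bolt design strength φR_n = 0.75 × 54 × 0.6013 × 2 = 48.71 kips.
n ≥ 72 / 48.71 = 1.478 → use 2 bolts.

2 bolts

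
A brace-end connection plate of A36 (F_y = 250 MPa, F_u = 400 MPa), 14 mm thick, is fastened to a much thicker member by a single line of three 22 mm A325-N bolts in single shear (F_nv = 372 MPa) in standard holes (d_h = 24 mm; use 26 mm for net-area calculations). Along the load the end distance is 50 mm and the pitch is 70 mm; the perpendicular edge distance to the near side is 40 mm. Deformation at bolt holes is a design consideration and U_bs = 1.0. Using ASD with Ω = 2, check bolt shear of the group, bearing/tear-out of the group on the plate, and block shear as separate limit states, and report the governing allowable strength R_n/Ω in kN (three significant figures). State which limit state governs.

Bolt shear: A_b = π·22²/4 = 380.1 mm²; R_n = 372 × 380.1 × 3 × 1 / 1000 = 424.2 kN → 424.2 / 2 = 212 kN.
Bearing: edge l_c = 38, r_n = 255.4 kN; interior l_c = 46, r_n = 295.7 kN; R_n = 255.4 + 2·295.7 = 846.7 kN → 423 kN.
Block shear: A_gv = 2660, A_nv = 1750, A_nt = 378 mm²; R_n = min(0.6F_uA_nv, 0.6F_yA_gv) + U_bs·F_u·A_nt = 550.2 kN → 275 kN.
Bolt shear governs: 212 kN.

212 kN (bolt shear governs)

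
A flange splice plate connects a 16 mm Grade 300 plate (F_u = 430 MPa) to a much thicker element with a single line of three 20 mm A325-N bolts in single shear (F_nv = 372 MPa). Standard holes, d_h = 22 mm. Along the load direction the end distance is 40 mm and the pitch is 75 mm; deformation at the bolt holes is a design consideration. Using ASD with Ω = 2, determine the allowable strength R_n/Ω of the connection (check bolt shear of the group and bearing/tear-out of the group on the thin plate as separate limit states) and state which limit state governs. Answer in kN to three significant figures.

175 kN (bolt shear governs)

Bolt shear: A_b = π·20²/4 = 314.2 mm²; R_n = 372 × 314.2 × 3 × 1 / 1000 = 350.6 kN → 350.6 / 2 = 175 kN.
Bearing (1.2 l_c t F_u ≤ 2.4 d t F_u): upper limit = 2.4·20·16·430 / 1000 = 330.2 kN.
  Edge l_c = 40 − 22/2 = 29 → r_n = 239.4 kN; interior l_c = 75 − 22 = 53 → r_n = 330.2 kN.
  R_n,bearing = 1·239.4 + 2·330.2 = 899.9 kN → 899.9 / 2 = 450 kN.
Bolt shear governs: 175 kN.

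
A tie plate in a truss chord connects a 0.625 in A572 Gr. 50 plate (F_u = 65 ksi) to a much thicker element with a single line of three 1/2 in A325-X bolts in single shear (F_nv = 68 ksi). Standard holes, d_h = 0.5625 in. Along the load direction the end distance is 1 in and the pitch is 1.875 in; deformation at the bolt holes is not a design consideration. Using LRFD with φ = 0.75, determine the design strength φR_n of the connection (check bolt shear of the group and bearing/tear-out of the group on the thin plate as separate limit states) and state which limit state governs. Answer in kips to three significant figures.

Bolt shear: A_b = π·0.5²/4 = 0.1963 in²; R_n = 68 × 0.1963 × 3 × 1 = 40.06 kips → 0.75 × 40.06 = 30 kips.
Bearing (1.5 l_c t F_u ≤ 3.0 d t F_u): upper limit = 3.0·0.5·0.625·65 = 60.94 kips.
  Edge l_c = 1 − 0.5625/2 = 0.7188 → r_n = 43.8 kips; interior l_c = 1.875 − 0.5625 = 1.312 → r_n = 60.94 kips.
  R_n,bearing = 1·43.8 + 2·60.94 = 165.7 kips → 0.75 × 165.7 = 124 kips.
Bolt shear governs: 30 kips.

30 kips (bolt shear governs)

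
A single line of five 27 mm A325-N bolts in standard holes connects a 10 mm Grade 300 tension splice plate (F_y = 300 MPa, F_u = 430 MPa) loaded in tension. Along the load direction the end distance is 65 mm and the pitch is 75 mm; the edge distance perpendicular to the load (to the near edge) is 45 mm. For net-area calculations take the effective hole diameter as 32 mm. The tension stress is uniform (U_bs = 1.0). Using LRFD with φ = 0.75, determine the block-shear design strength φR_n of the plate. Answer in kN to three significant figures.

521 kN

Shear plane L_v = 65 + 4·75 = 365 mm; A_gv = 365 × 10 = 3650 mm².
A_nv = (365 − 4.5·32) × 10 = 2210 mm².
A_nt = (45 − 0.5·32) × 10 = 290 mm².
0.6 F_u A_nv = 570.2 kN; 0.6 F_y A_gv = 657 kN → shear rupture governs the shear term.
R_n = 570.2 + 1.0 × 430 × 290 / 1000 = 694.9 kN.
Design strength φR_n = 0.75 × 694.9 = 521 kN.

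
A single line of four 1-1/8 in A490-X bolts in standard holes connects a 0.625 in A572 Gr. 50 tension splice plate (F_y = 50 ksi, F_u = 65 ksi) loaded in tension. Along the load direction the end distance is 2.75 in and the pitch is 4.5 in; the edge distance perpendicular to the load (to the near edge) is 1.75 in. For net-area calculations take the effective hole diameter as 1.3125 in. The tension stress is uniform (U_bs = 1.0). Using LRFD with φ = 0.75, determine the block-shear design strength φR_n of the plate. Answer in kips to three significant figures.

246 kips

Shear plane L_v = 2.75 + 3·4.5 = 16.25 in; A_gv = 16.25 × 0.625 = 10.16 in².
A_nv = (16.25 − 3.5·1.3125) × 0.625 = 7.285 in².
A_nt = (1.75 − 0.5·1.3125) × 0.625 = 0.6836 in².
0.6 F_u A_nv = 284.1 kips; 0.6 F_y A_gv = 304.7 kips → shear rupture governs the shear term.
R_n = 284.1 + 1.0 × 65 × 0.6836 = 328.6 kips.
Design strength φR_n = 0.75 × 328.6 = 246 kips.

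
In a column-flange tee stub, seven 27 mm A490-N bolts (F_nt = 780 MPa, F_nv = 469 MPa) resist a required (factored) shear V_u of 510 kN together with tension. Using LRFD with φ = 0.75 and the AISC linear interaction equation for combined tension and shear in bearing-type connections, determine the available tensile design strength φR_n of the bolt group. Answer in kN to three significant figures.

A_b = π·27²/4 = 572.6 mm²; f_rv = 510 × 1000 / (7 × 572.6) = 127.2 MPa.
F'_nt = 1.3 F_nt − (F_nt / φF_nv) f_rv = 1.3·780 − (780/(0.75·469))·127.2 = 731.8 MPa, capped at F_nt → F'_nt = 731.8 MPa.
R_n = F'_nt · A_b · n = 731.8 × 572.6 × 7 / 1000 = 2933 kN.
Design strength φR_n = 0.75 × 2933 = 2200 kN.

2200 kN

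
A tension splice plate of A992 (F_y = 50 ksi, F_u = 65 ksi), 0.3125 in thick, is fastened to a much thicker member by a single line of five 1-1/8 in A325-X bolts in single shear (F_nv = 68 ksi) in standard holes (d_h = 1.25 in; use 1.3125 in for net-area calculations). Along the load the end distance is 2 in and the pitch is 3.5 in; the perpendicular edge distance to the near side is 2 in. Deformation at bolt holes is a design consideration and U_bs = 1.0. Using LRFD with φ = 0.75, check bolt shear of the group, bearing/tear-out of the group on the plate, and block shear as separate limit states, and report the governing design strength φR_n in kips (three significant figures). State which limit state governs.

Bolt shear: A_b = π·1.125²/4 = 0.994 in²; R_n = 68 × 0.994 × 5 × 1 = 338 kips → 0.75 × 338 = 253 kips.
Bearing: edge l_c = 1.375, r_n = 33.52 kips; interior l_c = 2.25, r_n = 54.84 kips; R_n = 33.52 + 4·54.84 = 252.9 kips → 190 kips.
Block shear: A_gv = 5, A_nv = 3.154, A_nt = 0.4199 in²; R_n = min(0.6F_uA_nv, 0.6F_yA_gv) + U_bs·F_u·A_nt = 150.3 kips → 113 kips.
Block shear governs: 113 kips.

113 kips (block shear governs)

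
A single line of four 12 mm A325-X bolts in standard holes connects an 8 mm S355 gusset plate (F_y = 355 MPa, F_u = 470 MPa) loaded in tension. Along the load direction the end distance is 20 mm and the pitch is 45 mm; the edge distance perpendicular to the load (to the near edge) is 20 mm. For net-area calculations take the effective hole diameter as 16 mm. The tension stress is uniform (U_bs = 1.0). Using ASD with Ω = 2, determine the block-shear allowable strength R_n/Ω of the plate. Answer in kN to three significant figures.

134 kN

Shear plane L_v = 20 + 3·45 = 155 mm; A_gv = 155 × 8 = 1240 mm².
A_nv = (155 − 3.5·16) × 8 = 792 mm².
A_nt = (20 − 0.5·16) × 8 = 96 mm².
0.6 F_u A_nv = 223.3 kN; 0.6 F_y A_gv = 264.1 kN → shear rupture governs the shear term.
R_n = 223.3 + 1.0 × 470 × 96 / 1000 = 268.5 kN.
Allowable strength R_n/Ω = 268.5 / 2 = 134 kN.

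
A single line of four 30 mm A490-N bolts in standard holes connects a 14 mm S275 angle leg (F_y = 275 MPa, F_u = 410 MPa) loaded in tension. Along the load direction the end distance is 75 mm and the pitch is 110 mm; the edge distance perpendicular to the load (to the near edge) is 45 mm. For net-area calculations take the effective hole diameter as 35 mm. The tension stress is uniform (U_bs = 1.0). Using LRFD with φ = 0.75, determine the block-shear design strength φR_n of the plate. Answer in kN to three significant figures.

Shear plane L_v = 75 + 3·110 = 405 mm; A_gv = 405 × 14 = 5670 mm².
A_nv = (405 − 3.5·35) × 14 = 3955 mm².
A_nt = (45 − 0.5·35) × 14 = 385 mm².
0.6 F_u A_nv = 972.9 kN; 0.6 F_y A_gv = 935.6 kN → shear yielding governs the shear term.
R_n = 935.6 + 1.0 × 410 × 385 / 1000 = 1093 kN.
Design strength φR_n = 0.75 × 1093 = 820 kN.

820 kN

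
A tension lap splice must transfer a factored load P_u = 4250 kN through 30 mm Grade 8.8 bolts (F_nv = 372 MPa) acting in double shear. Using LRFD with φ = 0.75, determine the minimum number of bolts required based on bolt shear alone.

A_b = π·30²/4 = 706.9 mm².
Per-bolt design strength φR_n = 0.75 × 372 × 706.9 × 2 / 1000 = 394.4 kN.
n ≥ 4250 / 394.4 = 10.78 → use 11 bolts.

11 bolts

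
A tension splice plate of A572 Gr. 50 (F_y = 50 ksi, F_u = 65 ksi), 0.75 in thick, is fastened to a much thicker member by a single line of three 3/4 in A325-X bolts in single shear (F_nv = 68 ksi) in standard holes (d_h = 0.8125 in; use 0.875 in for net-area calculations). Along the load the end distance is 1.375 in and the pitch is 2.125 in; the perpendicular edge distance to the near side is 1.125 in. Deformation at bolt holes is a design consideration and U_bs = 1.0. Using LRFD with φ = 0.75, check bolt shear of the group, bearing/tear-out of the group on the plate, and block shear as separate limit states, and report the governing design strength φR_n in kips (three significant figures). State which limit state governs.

Bolt shear: A_b = π·0.75²/4 = 0.4418 in²; R_n = 68 × 0.4418 × 3 × 1 = 90.12 kips → 0.75 × 90.12 = 67.6 kips.
Bearing: edge l_c = 0.9688, r_n = 56.67 kips; interior l_c = 1.312, r_n = 76.78 kips; R_n = 56.67 + 2·76.78 = 210.2 kips → 158 kips.
Block shear: A_gv = 4.219, A_nv = 2.578, A_nt = 0.5156 in²; R_n = min(0.6F_uA_nv, 0.6F_yA_gv) + U_bs·F_u·A_nt = 134.1 kips → 101 kips.
Bolt shear governs: 67.6 kips.

67.6 kips (bolt shear governs)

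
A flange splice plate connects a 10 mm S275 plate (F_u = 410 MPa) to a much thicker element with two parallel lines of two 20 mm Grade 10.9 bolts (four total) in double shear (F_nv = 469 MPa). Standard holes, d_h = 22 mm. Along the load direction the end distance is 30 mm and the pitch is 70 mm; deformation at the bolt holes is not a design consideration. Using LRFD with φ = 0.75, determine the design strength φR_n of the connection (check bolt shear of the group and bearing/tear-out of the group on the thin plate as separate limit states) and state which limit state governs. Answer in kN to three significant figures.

Bolt shear: A_b = π·20²/4 = 314.2 mm²; R_n = 469 × 314.2 × 4 × 2 / 1000 = 1179 kN → 0.75 × 1179 = 884 kN.
Bearing (1.5 l_c t F_u ≤ 3.0 d t F_u): upper limit = 3.0·20·10·410 / 1000 = 246 kN.
  Edge l_c = 30 − 22/2 = 19 → r_n = 116.9 kN; interior l_c = 70 − 22 = 48 → r_n = 246 kN.
  R_n,bearing = 2·116.9 + 2·246 = 725.7 kN → 0.75 × 725.7 = 544 kN.
Bearing governs: 544 kN.

544 kN (bearing governs)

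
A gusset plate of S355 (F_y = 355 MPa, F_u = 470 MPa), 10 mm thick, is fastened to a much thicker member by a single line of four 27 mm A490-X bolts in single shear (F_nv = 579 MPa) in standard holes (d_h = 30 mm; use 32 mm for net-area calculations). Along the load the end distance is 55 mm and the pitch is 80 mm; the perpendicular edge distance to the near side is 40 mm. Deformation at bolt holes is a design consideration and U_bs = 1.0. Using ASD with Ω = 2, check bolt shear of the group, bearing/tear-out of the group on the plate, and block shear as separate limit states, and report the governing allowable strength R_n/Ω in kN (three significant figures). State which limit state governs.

Bolt shear: A_b = π·27²/4 = 572.6 mm²; R_n = 579 × 572.6 × 4 × 1 / 1000 = 1326 kN → 1326 / 2 = 663 kN.
Bearing: edge l_c = 40, r_n = 225.6 kN; interior l_c = 50, r_n = 282 kN; R_n = 225.6 + 3·282 = 1072 kN → 536 kN.
Block shear: A_gv = 2950, A_nv = 1830, A_nt = 240 mm²; R_n = min(0.6F_uA_nv, 0.6F_yA_gv) + U_bs·F_u·A_nt = 628.9 kN → 314 kN.
Block shear governs: 314 kN.

314 kN (block shear governs)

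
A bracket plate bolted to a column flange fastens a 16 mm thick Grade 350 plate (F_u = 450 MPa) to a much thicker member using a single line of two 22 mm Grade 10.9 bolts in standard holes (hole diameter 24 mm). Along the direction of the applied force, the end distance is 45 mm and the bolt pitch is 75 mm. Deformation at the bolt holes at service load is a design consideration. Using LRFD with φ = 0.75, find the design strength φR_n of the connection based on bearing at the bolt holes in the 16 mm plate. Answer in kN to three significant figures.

499 kN

Per bolt r_n = 1.2 l_c t F_u ≤ 2.4 d t F_u; upper limit = 2.4 × 22 × 16 × 450 / 1000 = 380.2 kN.
Edge bolt: l_c = 45 − 24/2 = 33 mm → 1.2 × 33 × 16 × 450 / 1000 = 285.1 → r_n = 285.1 kN.
Interior bolts: l_c = 75 − 24 = 51 mm → 1.2 × 51 × 16 × 450 / 1000 = 440.6 → r_n = 380.2 kN.
R_n = 1 × 285.1 + 1 × 380.2 = 665.3 kN.
Design strength φR_n = 0.75 × 665.3 = 499 kN.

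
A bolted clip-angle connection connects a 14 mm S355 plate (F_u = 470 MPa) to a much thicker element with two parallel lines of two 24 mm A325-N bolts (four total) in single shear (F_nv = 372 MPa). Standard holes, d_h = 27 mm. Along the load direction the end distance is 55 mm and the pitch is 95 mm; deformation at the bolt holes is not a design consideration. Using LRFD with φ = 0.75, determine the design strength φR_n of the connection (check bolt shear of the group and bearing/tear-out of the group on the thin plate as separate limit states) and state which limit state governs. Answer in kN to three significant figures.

505 kN (bolt shear governs)

Bolt shear: A_b = π·24²/4 = 452.4 mm²; R_n = 372 × 452.4 × 4 × 1 / 1000 = 673.2 kN → 0.75 × 673.2 = 505 kN.
Bearing (1.5 l_c t F_u ≤ 3.0 d t F_u): upper limit = 3.0·24·14·470 / 1000 = 473.8 kN.
  Edge l_c = 55 − 27/2 = 41.5 → r_n = 409.6 kN; interior l_c = 95 − 27 = 68 → r_n = 473.8 kN.
  R_n,bearing = 2·409.6 + 2·473.8 = 1767 kN → 0.75 × 1767 = 1330 kN.
Bolt shear governs: 505 kN.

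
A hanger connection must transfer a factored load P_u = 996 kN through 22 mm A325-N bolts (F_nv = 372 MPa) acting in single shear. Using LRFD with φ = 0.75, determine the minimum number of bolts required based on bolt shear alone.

A_b = π·22²/4 = 380.1 mm².
Per-bolt design strength φR_n = 0.75 × 372 × 380.1 × 1 / 1000 = 106.1 kN.
n ≥ 996 / 106.1 = 9.391 → use 10 bolts.

10 bolts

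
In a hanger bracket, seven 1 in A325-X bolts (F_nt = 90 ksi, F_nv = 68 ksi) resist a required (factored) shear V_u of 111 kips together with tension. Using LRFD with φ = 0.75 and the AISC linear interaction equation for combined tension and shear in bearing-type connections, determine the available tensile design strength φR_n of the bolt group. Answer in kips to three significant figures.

A_b = π·1²/4 = 0.7854 in²; f_rv = 111 / (7 × 0.7854) = 20.19 ksi.
F'_nt = 1.3 F_nt − (F_nt / φF_nv) f_rv = 1.3·90 − (90/(0.75·68))·20.19 = 81.37 ksi, capped at F_nt → F'_nt = 81.37 ksi.
R_n = F'_nt · A_b · n = 81.37 × 0.7854 × 7 = 447.4 kips.
Design strength φR_n = 0.75 × 447.4 = 336 kips.

336 kips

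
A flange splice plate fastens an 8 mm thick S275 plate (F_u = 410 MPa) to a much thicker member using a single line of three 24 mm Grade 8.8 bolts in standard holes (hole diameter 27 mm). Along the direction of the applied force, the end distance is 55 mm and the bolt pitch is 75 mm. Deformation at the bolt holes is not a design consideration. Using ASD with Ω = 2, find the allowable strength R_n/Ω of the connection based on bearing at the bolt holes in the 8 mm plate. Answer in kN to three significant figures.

Per bolt r_n = 1.5 l_c t F_u ≤ 3.0 d t F_u; upper limit = 3.0 × 24 × 8 × 410 / 1000 = 236.2 kN.
Edge bolt: l_c = 55 − 27/2 = 41.5 mm → 1.5 × 41.5 × 8 × 410 / 1000 = 204.2 → r_n = 204.2 kN.
Interior bolts: l_c = 75 − 27 = 48 mm → 1.5 × 48 × 8 × 410 / 1000 = 236.2 → r_n = 236.2 kN.
R_n = 1 × 204.2 + 2 × 236.2 = 676.5 kN.
Allowable strength R_n/Ω = 676.5 / 2 = 338 kN.

338 kN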